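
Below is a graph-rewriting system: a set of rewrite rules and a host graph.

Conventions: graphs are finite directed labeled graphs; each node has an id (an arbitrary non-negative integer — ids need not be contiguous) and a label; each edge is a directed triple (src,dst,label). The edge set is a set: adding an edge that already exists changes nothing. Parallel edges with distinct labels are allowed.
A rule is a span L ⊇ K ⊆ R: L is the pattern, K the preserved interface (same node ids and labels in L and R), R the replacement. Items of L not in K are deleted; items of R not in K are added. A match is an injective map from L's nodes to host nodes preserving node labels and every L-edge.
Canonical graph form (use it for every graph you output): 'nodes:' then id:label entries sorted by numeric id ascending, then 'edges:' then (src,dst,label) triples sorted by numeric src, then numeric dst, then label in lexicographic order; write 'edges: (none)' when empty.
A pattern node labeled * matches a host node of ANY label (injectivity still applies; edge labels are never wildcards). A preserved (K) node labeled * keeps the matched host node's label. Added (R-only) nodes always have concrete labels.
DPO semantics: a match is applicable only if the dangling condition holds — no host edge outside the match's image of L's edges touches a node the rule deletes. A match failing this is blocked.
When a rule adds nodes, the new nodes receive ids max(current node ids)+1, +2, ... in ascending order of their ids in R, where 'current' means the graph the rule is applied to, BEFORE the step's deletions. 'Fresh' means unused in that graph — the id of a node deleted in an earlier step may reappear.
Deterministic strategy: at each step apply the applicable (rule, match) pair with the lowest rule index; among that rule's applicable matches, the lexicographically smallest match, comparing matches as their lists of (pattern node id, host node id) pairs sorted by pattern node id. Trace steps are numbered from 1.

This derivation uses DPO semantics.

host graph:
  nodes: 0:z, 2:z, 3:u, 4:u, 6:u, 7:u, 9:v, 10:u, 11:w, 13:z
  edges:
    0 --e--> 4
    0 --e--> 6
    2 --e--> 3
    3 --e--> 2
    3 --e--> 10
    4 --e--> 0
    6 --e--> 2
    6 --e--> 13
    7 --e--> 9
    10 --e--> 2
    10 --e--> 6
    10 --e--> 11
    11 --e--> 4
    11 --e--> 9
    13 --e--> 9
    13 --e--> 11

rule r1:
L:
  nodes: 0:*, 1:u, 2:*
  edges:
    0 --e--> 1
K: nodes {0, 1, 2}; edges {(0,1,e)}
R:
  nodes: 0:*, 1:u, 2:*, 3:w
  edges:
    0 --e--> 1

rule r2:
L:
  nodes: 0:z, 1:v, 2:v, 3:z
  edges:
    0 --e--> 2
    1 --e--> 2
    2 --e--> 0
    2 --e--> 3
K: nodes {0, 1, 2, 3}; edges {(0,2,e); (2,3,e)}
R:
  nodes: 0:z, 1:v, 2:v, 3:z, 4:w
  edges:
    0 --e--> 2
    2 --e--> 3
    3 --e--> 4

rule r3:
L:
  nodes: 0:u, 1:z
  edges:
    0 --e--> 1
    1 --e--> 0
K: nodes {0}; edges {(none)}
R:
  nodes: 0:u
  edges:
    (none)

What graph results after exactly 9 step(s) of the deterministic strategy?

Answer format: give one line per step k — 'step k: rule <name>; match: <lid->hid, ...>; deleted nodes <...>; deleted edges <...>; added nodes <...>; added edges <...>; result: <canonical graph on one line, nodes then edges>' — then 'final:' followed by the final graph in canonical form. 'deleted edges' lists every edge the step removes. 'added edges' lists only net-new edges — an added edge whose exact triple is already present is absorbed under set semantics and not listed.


step 1: rule r1; match: 0->0, 1->4, 2->2; deleted nodes (none); deleted edges (none); added nodes 14; added edges (none); result: nodes: 0:z, 2:z, 3:u, 4:u, 6:u, 7:u, 9:v, 10:u, 11:w, 13:z, 14:w edges: (0,4,e); (0,6,e); (2,3,e); (3,2,e); (3,10,e); (4,0,e); (6,2,e); (6,13,e); (7,9,e); (10,2,e); (10,6,e); (10,11,e); (11,4,e); (11,9,e); (13,9,e); (13,11,e)
step 2: rule r1; match: 0->0, 1->4, 2->2; deleted nodes (none); deleted edges (none); added nodes 15; added edges (none); result: nodes: 0:z, 2:z, 3:u, 4:u, 6:u, 7:u, 9:v, 10:u, 11:w, 13:z, 14:w, 15:w edges: (0,4,e); (0,6,e); (2,3,e); (3,2,e); (3,10,e); (4,0,e); (6,2,e); (6,13,e); (7,9,e); (10,2,e); (10,6,e); (10,11,e); (11,4,e); (11,9,e); (13,9,e); (13,11,e)
step 3: rule r1; match: 0->0, 1->4, 2->2; deleted nodes (none); deleted edges (none); added nodes 16; added edges (none); result: nodes: 0:z, 2:z, 3:u, 4:u, 6:u, 7:u, 9:v, 10:u, 11:w, 13:z, 14:w, 15:w, 16:w edges: (0,4,e); (0,6,e); (2,3,e); (3,2,e); (3,10,e); (4,0,e); (6,2,e); (6,13,e); (7,9,e); (10,2,e); (10,6,e); (10,11,e); (11,4,e); (11,9,e); (13,9,e); (13,11,e)
step 4: rule r1; match: 0->0, 1->4, 2->2; deleted nodes (none); deleted edges (none); added nodes 17; added edges (none); result: nodes: 0:z, 2:z, 3:u, 4:u, 6:u, 7:u, 9:v, 10:u, 11:w, 13:z, 14:w, 15:w, 16:w, 17:w edges: (0,4,e); (0,6,e); (2,3,e); (3,2,e); (3,10,e); (4,0,e); (6,2,e); (6,13,e); (7,9,e); (10,2,e); (10,6,e); (10,11,e); (11,4,e); (11,9,e); (13,9,e); (13,11,e)
step 5: rule r1; match: 0->0, 1->4, 2->2; deleted nodes (none); deleted edges (none); added nodes 18; added edges (none); result: nodes: 0:z, 2:z, 3:u, 4:u, 6:u, 7:u, 9:v, 10:u, 11:w, 13:z, 14:w, 15:w, 16:w, 17:w, 18:w edges: (0,4,e); (0,6,e); (2,3,e); (3,2,e); (3,10,e); (4,0,e); (6,2,e); (6,13,e); (7,9,e); (10,2,e); (10,6,e); (10,11,e); (11,4,e); (11,9,e); (13,9,e); (13,11,e)
step 6: rule r1; match: 0->0, 1->4, 2->2; deleted nodes (none); deleted edges (none); added nodes 19; added edges (none); result: nodes: 0:z, 2:z, 3:u, 4:u, 6:u, 7:u, 9:v, 10:u, 11:w, 13:z, 14:w, 15:w, 16:w, 17:w, 18:w, 19:w edges: (0,4,e); (0,6,e); (2,3,e); (3,2,e); (3,10,e); (4,0,e); (6,2,e); (6,13,e); (7,9,e); (10,2,e); (10,6,e); (10,11,e); (11,4,e); (11,9,e); (13,9,e); (13,11,e)
step 7: rule r1; match: 0->0, 1->4, 2->2; deleted nodes (none); deleted edges (none); added nodes 20; added edges (none); result: nodes: 0:z, 2:z, 3:u, 4:u, 6:u, 7:u, 9:v, 10:u, 11:w, 13:z, 14:w, 15:w, 16:w, 17:w, 18:w, 19:w, 20:w edges: (0,4,e); (0,6,e); (2,3,e); (3,2,e); (3,10,e); (4,0,e); (6,2,e); (6,13,e); (7,9,e); (10,2,e); (10,6,e); (10,11,e); (11,4,e); (11,9,e); (13,9,e); (13,11,e)
step 8: rule r1; match: 0->0, 1->4, 2->2; deleted nodes (none); deleted edges (none); added nodes 21; added edges (none); result: nodes: 0:z, 2:z, 3:u, 4:u, 6:u, 7:u, 9:v, 10:u, 11:w, 13:z, 14:w, 15:w, 16:w, 17:w, 18:w, 19:w, 20:w, 21:w edges: (0,4,e); (0,6,e); (2,3,e); (3,2,e); (3,10,e); (4,0,e); (6,2,e); (6,13,e); (7,9,e); (10,2,e); (10,6,e); (10,11,e); (11,4,e); (11,9,e); (13,9,e); (13,11,e)
step 9: rule r1; match: 0->0, 1->4, 2->2; deleted nodes (none); deleted edges (none); added nodes 22; added edges (none); result: nodes: 0:z, 2:z, 3:u, 4:u, 6:u, 7:u, 9:v, 10:u, 11:w, 13:z, 14:w, 15:w, 16:w, 17:w, 18:w, 19:w, 20:w, 21:w, 22:w edges: (0,4,e); (0,6,e); (2,3,e); (3,2,e); (3,10,e); (4,0,e); (6,2,e); (6,13,e); (7,9,e); (10,2,e); (10,6,e); (10,11,e); (11,4,e); (11,9,e); (13,9,e); (13,11,e)
final:
nodes: 0:z, 2:z, 3:u, 4:u, 6:u, 7:u, 9:v, 10:u, 11:w, 13:z, 14:w, 15:w, 16:w, 17:w, 18:w, 19:w, 20:w, 21:w, 22:w
edges: (0,4,e); (0,6,e); (2,3,e); (3,2,e); (3,10,e); (4,0,e); (6,2,e); (6,13,e); (7,9,e); (10,2,e); (10,6,e); (10,11,e); (11,4,e); (11,9,e); (13,9,e); (13,11,e)


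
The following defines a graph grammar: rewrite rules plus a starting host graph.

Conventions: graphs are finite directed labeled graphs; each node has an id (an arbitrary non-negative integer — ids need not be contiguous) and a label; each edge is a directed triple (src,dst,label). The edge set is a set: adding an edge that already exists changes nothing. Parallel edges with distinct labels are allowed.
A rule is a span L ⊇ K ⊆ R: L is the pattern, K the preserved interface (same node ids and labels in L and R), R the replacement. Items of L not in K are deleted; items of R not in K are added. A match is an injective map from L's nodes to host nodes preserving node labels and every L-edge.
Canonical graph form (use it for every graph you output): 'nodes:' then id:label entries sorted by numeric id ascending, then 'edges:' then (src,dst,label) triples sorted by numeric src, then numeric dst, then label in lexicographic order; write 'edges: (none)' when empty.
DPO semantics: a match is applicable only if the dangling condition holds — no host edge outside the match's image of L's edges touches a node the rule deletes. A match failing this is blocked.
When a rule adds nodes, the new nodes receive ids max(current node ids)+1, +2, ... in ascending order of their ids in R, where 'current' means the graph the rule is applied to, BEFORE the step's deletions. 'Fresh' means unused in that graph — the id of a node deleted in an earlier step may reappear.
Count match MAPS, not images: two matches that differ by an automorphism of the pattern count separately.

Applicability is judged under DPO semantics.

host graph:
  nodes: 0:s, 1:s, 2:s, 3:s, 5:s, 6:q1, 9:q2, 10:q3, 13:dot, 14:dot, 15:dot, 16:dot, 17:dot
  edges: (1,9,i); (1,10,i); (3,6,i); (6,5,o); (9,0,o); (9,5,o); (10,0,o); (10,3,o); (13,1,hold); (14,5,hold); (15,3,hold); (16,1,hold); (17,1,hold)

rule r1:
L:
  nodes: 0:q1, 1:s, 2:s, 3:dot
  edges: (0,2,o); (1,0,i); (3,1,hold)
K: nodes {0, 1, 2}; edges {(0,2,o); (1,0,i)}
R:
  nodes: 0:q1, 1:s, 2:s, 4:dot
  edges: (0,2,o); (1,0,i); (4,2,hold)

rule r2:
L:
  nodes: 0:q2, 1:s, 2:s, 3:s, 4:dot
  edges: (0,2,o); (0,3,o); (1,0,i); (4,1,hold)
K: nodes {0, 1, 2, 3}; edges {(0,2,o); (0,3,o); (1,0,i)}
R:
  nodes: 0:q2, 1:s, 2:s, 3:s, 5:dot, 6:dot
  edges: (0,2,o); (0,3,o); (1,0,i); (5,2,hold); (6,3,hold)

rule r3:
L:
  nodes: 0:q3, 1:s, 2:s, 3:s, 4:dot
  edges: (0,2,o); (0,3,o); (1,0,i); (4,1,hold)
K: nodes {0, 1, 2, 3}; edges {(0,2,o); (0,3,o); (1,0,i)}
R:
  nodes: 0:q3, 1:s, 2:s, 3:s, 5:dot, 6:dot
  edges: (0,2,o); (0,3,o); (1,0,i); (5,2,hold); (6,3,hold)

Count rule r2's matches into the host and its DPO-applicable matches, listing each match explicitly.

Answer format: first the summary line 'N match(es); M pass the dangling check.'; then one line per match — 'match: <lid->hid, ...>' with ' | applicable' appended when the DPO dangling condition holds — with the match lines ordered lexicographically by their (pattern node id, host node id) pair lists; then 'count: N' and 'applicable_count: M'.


6 match(es); 6 pass the dangling check.
match: 0->9, 1->1, 2->0, 3->5, 4->13 | applicable
match: 0->9, 1->1, 2->0, 3->5, 4->16 | applicable
match: 0->9, 1->1, 2->0, 3->5, 4->17 | applicable
match: 0->9, 1->1, 2->5, 3->0, 4->13 | applicable
match: 0->9, 1->1, 2->5, 3->0, 4->16 | applicable
match: 0->9, 1->1, 2->5, 3->0, 4->17 | applicable
count: 6
applicable_count: 6


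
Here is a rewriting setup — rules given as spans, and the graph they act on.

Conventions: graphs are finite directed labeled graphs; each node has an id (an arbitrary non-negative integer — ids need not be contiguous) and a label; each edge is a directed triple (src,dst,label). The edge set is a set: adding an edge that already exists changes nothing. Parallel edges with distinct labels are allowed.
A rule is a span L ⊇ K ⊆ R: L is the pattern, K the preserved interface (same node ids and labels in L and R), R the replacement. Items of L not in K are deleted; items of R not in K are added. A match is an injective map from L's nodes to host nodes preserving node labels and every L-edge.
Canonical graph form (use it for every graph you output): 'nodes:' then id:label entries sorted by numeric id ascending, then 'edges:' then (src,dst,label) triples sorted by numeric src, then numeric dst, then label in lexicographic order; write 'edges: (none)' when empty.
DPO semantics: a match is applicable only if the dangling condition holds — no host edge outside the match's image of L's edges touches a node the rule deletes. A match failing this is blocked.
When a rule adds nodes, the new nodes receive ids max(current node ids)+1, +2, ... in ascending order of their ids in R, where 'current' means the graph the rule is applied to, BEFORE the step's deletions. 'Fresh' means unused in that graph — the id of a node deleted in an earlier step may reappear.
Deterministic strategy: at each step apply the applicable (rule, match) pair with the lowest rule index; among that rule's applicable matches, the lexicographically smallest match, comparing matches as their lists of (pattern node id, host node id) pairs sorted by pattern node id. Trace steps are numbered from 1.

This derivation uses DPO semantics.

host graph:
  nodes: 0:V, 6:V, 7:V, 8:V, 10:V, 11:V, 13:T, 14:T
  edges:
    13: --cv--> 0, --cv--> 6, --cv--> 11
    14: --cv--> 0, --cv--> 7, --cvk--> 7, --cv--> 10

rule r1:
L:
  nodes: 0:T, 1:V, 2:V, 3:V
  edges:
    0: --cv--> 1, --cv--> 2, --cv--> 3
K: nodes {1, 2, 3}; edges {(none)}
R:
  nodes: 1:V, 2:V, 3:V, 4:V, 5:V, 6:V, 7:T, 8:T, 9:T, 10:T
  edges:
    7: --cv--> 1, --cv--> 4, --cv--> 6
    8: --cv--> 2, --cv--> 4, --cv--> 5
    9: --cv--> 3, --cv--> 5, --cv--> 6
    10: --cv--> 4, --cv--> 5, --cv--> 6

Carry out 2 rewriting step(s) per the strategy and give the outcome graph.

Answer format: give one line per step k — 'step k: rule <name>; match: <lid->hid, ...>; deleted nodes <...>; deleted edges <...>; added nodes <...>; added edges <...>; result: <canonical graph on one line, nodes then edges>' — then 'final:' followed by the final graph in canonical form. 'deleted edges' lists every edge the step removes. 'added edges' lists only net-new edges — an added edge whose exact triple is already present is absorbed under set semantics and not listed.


step 1: rule r1; match: 0->13, 1->0, 2->6, 3->11; deleted nodes 13; deleted edges (13,0,cv); (13,6,cv); (13,11,cv); added nodes 15, 16, 17, 18, 19, 20, 21; added edges (18,0,cv); (18,15,cv); (18,17,cv); (19,6,cv); (19,15,cv); (19,16,cv); (20,11,cv); (20,16,cv); (20,17,cv); (21,15,cv); (21,16,cv); (21,17,cv); result: nodes: 0:V, 6:V, 7:V, 8:V, 10:V, 11:V, 14:T, 15:V, 16:V, 17:V, 18:T, 19:T, 20:T, 21:T edges: (14,0,cv); (14,7,cv); (14,7,cvk); (14,10,cv); (18,0,cv); (18,15,cv); (18,17,cv); (19,6,cv); (19,15,cv); (19,16,cv); (20,11,cv); (20,16,cv); (20,17,cv); (21,15,cv); (21,16,cv); (21,17,cv)
step 2: rule r1; match: 0->18, 1->0, 2->15, 3->17; deleted nodes 18; deleted edges (18,0,cv); (18,15,cv); (18,17,cv); added nodes 22, 23, 24, 25, 26, 27, 28; added edges (25,0,cv); (25,22,cv); (25,24,cv); (26,15,cv); (26,22,cv); (26,23,cv); (27,17,cv); (27,23,cv); (27,24,cv); (28,22,cv); (28,23,cv); (28,24,cv); result: nodes: 0:V, 6:V, 7:V, 8:V, 10:V, 11:V, 14:T, 15:V, 16:V, 17:V, 19:T, 20:T, 21:T, 22:V, 23:V, 24:V, 25:T, 26:T, 27:T, 28:T edges: (14,0,cv); (14,7,cv); (14,7,cvk); (14,10,cv); (19,6,cv); (19,15,cv); (19,16,cv); (20,11,cv); (20,16,cv); (20,17,cv); (21,15,cv); (21,16,cv); (21,17,cv); (25,0,cv); (25,22,cv); (25,24,cv); (26,15,cv); (26,22,cv); (26,23,cv); (27,17,cv); (27,23,cv); (27,24,cv); (28,22,cv); (28,23,cv); (28,24,cv)
final:
nodes: 0:V, 6:V, 7:V, 8:V, 10:V, 11:V, 14:T, 15:V, 16:V, 17:V, 19:T, 20:T, 21:T, 22:V, 23:V, 24:V, 25:T, 26:T, 27:T, 28:T
edges: (14,0,cv); (14,7,cv); (14,7,cvk); (14,10,cv); (19,6,cv); (19,15,cv); (19,16,cv); (20,11,cv); (20,16,cv); (20,17,cv); (21,15,cv); (21,16,cv); (21,17,cv); (25,0,cv); (25,22,cv); (25,24,cv); (26,15,cv); (26,22,cv); (26,23,cv); (27,17,cv); (27,23,cv); (27,24,cv); (28,22,cv); (28,23,cv); (28,24,cv)


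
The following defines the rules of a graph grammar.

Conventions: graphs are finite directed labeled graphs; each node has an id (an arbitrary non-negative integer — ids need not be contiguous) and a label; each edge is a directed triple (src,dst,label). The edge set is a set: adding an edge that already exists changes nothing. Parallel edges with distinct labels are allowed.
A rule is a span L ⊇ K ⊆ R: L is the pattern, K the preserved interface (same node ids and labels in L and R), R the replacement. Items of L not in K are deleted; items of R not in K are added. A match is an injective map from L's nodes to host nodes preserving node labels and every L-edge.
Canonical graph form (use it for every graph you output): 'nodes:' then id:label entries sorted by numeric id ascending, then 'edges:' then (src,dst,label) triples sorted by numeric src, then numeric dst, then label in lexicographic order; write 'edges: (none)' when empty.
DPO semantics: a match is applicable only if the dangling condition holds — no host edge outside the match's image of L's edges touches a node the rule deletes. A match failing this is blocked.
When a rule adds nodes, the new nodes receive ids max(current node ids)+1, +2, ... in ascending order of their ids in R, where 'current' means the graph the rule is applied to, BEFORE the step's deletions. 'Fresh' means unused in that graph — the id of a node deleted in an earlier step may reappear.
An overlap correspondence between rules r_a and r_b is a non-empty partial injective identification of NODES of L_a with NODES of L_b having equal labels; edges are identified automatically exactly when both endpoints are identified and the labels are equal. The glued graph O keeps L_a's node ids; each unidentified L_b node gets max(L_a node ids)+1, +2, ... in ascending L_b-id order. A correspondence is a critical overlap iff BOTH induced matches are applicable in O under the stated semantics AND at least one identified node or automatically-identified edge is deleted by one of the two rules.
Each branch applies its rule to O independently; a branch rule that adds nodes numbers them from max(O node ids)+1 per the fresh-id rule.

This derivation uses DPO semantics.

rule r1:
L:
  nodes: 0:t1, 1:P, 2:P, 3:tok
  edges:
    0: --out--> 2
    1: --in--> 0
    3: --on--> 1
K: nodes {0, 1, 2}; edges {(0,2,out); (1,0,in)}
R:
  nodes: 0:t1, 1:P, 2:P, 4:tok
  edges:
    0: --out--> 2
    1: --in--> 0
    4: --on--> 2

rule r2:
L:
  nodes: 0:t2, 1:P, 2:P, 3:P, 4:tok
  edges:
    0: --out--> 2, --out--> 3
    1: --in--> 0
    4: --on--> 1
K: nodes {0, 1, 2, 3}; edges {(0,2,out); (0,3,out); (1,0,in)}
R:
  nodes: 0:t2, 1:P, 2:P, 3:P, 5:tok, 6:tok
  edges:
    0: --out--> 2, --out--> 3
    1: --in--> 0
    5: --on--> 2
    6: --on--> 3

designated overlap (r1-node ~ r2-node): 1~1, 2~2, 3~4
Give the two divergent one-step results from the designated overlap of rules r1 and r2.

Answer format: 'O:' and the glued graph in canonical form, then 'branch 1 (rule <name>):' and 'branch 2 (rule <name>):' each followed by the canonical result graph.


O:
nodes: 0:t1, 1:P, 2:P, 3:tok, 4:t2, 5:P
edges: (0,2,out); (1,0,in); (1,4,in); (3,1,on); (4,2,out); (4,5,out)
branch 1 (rule r1):
nodes: 0:t1, 1:P, 2:P, 4:t2, 5:P, 6:tok
edges: (0,2,out); (1,0,in); (1,4,in); (4,2,out); (4,5,out); (6,2,on)
branch 2 (rule r2):
nodes: 0:t1, 1:P, 2:P, 4:t2, 5:P, 6:tok, 7:tok
edges: (0,2,out); (1,0,in); (1,4,in); (4,2,out); (4,5,out); (6,2,on); (7,5,on)


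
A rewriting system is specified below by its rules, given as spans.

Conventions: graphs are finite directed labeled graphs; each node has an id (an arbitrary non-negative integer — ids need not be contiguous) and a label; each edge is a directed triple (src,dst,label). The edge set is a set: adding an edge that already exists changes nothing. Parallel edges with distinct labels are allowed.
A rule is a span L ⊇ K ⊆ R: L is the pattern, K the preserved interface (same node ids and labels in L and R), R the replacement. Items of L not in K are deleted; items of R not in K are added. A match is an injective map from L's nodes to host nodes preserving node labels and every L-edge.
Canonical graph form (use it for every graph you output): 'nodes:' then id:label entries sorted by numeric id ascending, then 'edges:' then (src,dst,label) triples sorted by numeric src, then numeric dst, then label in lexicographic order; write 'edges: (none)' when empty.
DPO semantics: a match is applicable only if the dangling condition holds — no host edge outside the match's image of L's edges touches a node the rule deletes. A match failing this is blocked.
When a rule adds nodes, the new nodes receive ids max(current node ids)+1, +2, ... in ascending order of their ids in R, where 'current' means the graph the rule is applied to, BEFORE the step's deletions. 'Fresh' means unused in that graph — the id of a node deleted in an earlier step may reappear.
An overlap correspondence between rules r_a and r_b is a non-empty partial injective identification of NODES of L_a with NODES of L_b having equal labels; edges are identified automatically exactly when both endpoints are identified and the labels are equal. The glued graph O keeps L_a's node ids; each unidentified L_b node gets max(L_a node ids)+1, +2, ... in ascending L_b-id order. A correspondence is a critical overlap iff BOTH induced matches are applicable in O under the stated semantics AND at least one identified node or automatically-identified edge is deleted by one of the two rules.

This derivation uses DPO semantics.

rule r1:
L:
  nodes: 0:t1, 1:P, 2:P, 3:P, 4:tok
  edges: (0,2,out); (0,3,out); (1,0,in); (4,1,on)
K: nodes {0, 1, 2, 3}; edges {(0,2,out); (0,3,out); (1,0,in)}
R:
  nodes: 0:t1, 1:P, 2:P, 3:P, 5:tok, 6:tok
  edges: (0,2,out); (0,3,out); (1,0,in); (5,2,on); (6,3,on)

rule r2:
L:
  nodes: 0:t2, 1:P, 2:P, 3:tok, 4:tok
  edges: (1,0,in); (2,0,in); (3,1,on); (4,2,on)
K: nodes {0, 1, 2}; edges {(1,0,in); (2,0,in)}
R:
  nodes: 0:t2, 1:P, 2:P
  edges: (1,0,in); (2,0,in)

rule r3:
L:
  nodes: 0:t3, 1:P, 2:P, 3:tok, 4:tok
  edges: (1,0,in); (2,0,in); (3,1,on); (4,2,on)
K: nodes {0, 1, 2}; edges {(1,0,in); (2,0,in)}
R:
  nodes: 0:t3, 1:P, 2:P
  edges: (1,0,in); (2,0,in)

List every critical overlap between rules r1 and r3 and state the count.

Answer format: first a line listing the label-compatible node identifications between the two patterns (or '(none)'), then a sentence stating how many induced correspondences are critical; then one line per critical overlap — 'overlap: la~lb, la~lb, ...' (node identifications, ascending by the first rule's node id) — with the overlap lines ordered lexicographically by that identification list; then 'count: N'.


label-compatible node identifications between L(r1) and L(r3): 1~1, 1~2, 2~1, 2~2, 3~1, 3~2, 4~3, 4~4
6 of the induced correspondences are critical overlaps of r1 and r3.
overlap: 1~1, 2~2, 4~3
overlap: 1~1, 3~2, 4~3
overlap: 1~1, 4~3
overlap: 1~2, 2~1, 4~4
overlap: 1~2, 3~1, 4~4
overlap: 1~2, 4~4
count: 6


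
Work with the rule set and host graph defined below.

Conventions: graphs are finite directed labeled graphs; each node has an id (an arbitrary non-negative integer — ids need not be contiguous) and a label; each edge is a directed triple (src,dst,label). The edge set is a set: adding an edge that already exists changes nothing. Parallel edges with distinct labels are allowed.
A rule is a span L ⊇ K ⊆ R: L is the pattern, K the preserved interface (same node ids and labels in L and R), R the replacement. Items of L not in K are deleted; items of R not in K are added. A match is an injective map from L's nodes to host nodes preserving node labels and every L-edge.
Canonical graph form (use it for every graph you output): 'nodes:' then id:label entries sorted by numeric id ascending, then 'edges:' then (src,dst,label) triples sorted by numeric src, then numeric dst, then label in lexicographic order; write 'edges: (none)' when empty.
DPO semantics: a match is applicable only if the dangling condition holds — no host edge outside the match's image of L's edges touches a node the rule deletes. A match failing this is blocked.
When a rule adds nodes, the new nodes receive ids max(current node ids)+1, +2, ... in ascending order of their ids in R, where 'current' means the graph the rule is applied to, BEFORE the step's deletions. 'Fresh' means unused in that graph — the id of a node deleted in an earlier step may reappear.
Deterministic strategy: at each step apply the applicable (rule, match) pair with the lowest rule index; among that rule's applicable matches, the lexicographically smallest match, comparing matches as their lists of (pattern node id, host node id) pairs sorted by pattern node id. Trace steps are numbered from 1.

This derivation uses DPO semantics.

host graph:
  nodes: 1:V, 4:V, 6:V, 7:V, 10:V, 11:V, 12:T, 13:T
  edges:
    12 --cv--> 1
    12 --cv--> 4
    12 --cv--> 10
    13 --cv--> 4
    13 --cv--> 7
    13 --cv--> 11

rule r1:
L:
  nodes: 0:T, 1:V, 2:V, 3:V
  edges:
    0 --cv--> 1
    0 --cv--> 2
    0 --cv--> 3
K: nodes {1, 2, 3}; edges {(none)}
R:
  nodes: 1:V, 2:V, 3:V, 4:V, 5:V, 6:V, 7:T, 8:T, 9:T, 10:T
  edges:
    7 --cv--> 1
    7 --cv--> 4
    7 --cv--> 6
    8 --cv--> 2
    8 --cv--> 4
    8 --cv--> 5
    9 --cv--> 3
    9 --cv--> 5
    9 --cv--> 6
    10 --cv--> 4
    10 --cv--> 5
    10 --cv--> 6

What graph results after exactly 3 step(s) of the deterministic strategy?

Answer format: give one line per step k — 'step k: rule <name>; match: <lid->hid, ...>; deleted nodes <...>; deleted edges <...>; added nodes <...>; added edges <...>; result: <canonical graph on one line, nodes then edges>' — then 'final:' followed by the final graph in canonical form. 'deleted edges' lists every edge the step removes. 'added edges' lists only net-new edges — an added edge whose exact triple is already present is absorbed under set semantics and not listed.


step 1: rule r1; match: 0->12, 1->1, 2->4, 3->10; deleted nodes 12; deleted edges (12,1,cv); (12,4,cv); (12,10,cv); added nodes 14, 15, 16, 17, 18, 19, 20; added edges (17,1,cv); (17,14,cv); (17,16,cv); (18,4,cv); (18,14,cv); (18,15,cv); (19,10,cv); (19,15,cv); (19,16,cv); (20,14,cv); (20,15,cv); (20,16,cv); result: nodes: 1:V, 4:V, 6:V, 7:V, 10:V, 11:V, 13:T, 14:V, 15:V, 16:V, 17:T, 18:T, 19:T, 20:T edges: (13,4,cv); (13,7,cv); (13,11,cv); (17,1,cv); (17,14,cv); (17,16,cv); (18,4,cv); (18,14,cv); (18,15,cv); (19,10,cv); (19,15,cv); (19,16,cv); (20,14,cv); (20,15,cv); (20,16,cv)
step 2: rule r1; match: 0->13, 1->4, 2->7, 3->11; deleted nodes 13; deleted edges (13,4,cv); (13,7,cv); (13,11,cv); added nodes 21, 22, 23, 24, 25, 26, 27; added edges (24,4,cv); (24,21,cv); (24,23,cv); (25,7,cv); (25,21,cv); (25,22,cv); (26,11,cv); (26,22,cv); (26,23,cv); (27,21,cv); (27,22,cv); (27,23,cv); result: nodes: 1:V, 4:V, 6:V, 7:V, 10:V, 11:V, 14:V, 15:V, 16:V, 17:T, 18:T, 19:T, 20:T, 21:V, 22:V, 23:V, 24:T, 25:T, 26:T, 27:T edges: (17,1,cv); (17,14,cv); (17,16,cv); (18,4,cv); (18,14,cv); (18,15,cv); (19,10,cv); (19,15,cv); (19,16,cv); (20,14,cv); (20,15,cv); (20,16,cv); (24,4,cv); (24,21,cv); (24,23,cv); (25,7,cv); (25,21,cv); (25,22,cv); (26,11,cv); (26,22,cv); (26,23,cv); (27,21,cv); (27,22,cv); (27,23,cv)
step 3: rule r1; match: 0->17, 1->1, 2->14, 3->16; deleted nodes 17; deleted edges (17,1,cv); (17,14,cv); (17,16,cv); added nodes 28, 29, 30, 31, 32, 33, 34; added edges (31,1,cv); (31,28,cv); (31,30,cv); (32,14,cv); (32,28,cv); (32,29,cv); (33,16,cv); (33,29,cv); (33,30,cv); (34,28,cv); (34,29,cv); (34,30,cv); result: nodes: 1:V, 4:V, 6:V, 7:V, 10:V, 11:V, 14:V, 15:V, 16:V, 18:T, 19:T, 20:T, 21:V, 22:V, 23:V, 24:T, 25:T, 26:T, 27:T, 28:V, 29:V, 30:V, 31:T, 32:T, 33:T, 34:T edges: (18,4,cv); (18,14,cv); (18,15,cv); (19,10,cv); (19,15,cv); (19,16,cv); (20,14,cv); (20,15,cv); (20,16,cv); (24,4,cv); (24,21,cv); (24,23,cv); (25,7,cv); (25,21,cv); (25,22,cv); (26,11,cv); (26,22,cv); (26,23,cv); (27,21,cv); (27,22,cv); (27,23,cv); (31,1,cv); (31,28,cv); (31,30,cv); (32,14,cv); (32,28,cv); (32,29,cv); (33,16,cv); (33,29,cv); (33,30,cv); (34,28,cv); (34,29,cv); (34,30,cv)
final:
nodes: 1:V, 4:V, 6:V, 7:V, 10:V, 11:V, 14:V, 15:V, 16:V, 18:T, 19:T, 20:T, 21:V, 22:V, 23:V, 24:T, 25:T, 26:T, 27:T, 28:V, 29:V, 30:V, 31:T, 32:T, 33:T, 34:T
edges: (18,4,cv); (18,14,cv); (18,15,cv); (19,10,cv); (19,15,cv); (19,16,cv); (20,14,cv); (20,15,cv); (20,16,cv); (24,4,cv); (24,21,cv); (24,23,cv); (25,7,cv); (25,21,cv); (25,22,cv); (26,11,cv); (26,22,cv); (26,23,cv); (27,21,cv); (27,22,cv); (27,23,cv); (31,1,cv); (31,28,cv); (31,30,cv); (32,14,cv); (32,28,cv); (32,29,cv); (33,16,cv); (33,29,cv); (33,30,cv); (34,28,cv); (34,29,cv); (34,30,cv)


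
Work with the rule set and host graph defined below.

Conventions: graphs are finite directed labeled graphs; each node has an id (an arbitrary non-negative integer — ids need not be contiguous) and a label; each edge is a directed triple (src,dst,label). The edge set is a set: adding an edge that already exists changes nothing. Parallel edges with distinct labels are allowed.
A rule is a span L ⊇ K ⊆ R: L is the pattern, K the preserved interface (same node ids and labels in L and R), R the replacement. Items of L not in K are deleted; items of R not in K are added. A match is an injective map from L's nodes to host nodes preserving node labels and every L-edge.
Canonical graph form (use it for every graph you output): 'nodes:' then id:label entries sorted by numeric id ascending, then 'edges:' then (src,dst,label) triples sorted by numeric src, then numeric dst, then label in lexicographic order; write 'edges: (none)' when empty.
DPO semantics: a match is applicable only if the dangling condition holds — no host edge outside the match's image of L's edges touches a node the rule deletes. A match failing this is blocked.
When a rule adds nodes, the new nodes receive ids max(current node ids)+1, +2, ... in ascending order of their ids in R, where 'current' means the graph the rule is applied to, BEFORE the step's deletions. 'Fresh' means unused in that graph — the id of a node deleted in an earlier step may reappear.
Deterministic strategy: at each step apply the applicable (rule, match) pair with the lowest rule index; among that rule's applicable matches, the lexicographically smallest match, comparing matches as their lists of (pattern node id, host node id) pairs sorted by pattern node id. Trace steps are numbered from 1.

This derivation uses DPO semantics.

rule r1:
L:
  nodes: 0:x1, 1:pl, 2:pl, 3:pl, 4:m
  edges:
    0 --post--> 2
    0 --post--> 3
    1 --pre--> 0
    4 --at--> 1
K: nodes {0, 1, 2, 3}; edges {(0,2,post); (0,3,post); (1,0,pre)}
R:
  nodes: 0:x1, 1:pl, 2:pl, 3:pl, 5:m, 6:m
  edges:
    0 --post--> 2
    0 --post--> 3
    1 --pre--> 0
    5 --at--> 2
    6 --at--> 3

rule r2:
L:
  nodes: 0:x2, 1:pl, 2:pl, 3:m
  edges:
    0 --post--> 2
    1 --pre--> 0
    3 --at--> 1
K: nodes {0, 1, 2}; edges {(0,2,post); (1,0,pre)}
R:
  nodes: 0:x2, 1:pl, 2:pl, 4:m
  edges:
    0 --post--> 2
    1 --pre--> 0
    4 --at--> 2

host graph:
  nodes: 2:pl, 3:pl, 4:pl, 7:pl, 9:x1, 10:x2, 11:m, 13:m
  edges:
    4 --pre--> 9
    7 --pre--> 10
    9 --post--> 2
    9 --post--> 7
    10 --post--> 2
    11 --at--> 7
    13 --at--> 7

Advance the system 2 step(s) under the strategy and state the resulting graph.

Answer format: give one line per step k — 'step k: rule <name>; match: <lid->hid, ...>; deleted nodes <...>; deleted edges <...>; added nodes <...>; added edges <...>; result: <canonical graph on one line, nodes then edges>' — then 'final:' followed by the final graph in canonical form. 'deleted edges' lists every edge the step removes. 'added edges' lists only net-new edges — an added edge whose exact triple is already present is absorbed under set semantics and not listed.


step 1: rule r2; match: 0->10, 1->7, 2->2, 3->11; deleted nodes 11; deleted edges (11,7,at); added nodes 14; added edges (14,2,at); result: nodes: 2:pl, 3:pl, 4:pl, 7:pl, 9:x1, 10:x2, 13:m, 14:m edges: (4,9,pre); (7,10,pre); (9,2,post); (9,7,post); (10,2,post); (13,7,at); (14,2,at)
step 2: rule r2; match: 0->10, 1->7, 2->2, 3->13; deleted nodes 13; deleted edges (13,7,at); added nodes 15; added edges (15,2,at); result: nodes: 2:pl, 3:pl, 4:pl, 7:pl, 9:x1, 10:x2, 14:m, 15:m edges: (4,9,pre); (7,10,pre); (9,2,post); (9,7,post); (10,2,post); (14,2,at); (15,2,at)
final:
nodes: 2:pl, 3:pl, 4:pl, 7:pl, 9:x1, 10:x2, 14:m, 15:m
edges: (4,9,pre); (7,10,pre); (9,2,post); (9,7,post); (10,2,post); (14,2,at); (15,2,at)


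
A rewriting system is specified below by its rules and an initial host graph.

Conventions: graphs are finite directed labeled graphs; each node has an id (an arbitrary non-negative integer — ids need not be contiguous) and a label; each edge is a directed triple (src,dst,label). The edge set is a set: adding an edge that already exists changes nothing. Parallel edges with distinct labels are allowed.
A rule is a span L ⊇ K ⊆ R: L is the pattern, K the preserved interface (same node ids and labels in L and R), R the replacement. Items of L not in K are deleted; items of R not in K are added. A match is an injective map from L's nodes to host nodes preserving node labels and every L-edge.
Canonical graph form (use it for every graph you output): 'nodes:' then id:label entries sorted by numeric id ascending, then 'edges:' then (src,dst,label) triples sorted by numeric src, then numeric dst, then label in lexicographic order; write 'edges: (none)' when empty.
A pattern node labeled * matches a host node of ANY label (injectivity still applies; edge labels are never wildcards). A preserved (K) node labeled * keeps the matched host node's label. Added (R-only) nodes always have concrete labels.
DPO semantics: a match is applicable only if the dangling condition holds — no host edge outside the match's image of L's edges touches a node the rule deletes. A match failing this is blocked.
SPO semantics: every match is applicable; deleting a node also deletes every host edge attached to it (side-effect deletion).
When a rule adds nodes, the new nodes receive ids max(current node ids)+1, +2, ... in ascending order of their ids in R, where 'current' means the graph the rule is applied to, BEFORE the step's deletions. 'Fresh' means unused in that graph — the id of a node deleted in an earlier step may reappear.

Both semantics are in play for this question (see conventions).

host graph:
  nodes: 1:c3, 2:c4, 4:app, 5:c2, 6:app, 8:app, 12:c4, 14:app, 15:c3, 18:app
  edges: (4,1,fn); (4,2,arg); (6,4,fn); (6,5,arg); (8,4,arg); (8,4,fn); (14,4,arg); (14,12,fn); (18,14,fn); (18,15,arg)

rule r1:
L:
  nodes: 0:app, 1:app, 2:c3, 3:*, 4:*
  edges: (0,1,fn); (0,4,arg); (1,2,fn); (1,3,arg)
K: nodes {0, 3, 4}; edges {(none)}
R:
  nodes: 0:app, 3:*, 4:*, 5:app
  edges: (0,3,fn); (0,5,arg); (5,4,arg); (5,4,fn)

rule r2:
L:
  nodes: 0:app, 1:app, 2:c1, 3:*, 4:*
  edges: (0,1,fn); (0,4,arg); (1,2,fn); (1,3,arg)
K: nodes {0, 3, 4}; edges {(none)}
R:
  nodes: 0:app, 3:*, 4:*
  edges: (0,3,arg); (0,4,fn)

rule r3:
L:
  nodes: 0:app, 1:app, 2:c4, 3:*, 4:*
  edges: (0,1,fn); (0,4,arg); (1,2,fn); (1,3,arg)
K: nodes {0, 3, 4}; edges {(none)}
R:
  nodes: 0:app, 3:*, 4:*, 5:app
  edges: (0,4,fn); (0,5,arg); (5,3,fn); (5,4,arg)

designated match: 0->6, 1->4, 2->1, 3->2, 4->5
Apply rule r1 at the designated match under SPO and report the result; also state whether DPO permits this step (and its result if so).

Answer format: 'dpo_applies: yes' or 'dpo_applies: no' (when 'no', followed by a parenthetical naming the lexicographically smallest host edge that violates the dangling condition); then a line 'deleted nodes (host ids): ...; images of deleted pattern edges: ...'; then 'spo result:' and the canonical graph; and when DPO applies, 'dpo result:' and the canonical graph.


dpo_applies: no
(the rule deletes node 4, which keeps host edge (8,4,arg) outside the match image — the dangling condition fails, DPO blocks; SPO proceeds and side-deletes such edges)
deleted nodes (host ids): 1, 4; images of deleted pattern edges: (4,1,fn); (4,2,arg); (6,4,fn); (6,5,arg)
spo result:
nodes: 2:c4, 5:c2, 6:app, 8:app, 12:c4, 14:app, 15:c3, 18:app, 19:app
edges: (6,2,fn); (6,19,arg); (14,12,fn); (18,14,fn); (18,15,arg); (19,5,arg); (19,5,fn)


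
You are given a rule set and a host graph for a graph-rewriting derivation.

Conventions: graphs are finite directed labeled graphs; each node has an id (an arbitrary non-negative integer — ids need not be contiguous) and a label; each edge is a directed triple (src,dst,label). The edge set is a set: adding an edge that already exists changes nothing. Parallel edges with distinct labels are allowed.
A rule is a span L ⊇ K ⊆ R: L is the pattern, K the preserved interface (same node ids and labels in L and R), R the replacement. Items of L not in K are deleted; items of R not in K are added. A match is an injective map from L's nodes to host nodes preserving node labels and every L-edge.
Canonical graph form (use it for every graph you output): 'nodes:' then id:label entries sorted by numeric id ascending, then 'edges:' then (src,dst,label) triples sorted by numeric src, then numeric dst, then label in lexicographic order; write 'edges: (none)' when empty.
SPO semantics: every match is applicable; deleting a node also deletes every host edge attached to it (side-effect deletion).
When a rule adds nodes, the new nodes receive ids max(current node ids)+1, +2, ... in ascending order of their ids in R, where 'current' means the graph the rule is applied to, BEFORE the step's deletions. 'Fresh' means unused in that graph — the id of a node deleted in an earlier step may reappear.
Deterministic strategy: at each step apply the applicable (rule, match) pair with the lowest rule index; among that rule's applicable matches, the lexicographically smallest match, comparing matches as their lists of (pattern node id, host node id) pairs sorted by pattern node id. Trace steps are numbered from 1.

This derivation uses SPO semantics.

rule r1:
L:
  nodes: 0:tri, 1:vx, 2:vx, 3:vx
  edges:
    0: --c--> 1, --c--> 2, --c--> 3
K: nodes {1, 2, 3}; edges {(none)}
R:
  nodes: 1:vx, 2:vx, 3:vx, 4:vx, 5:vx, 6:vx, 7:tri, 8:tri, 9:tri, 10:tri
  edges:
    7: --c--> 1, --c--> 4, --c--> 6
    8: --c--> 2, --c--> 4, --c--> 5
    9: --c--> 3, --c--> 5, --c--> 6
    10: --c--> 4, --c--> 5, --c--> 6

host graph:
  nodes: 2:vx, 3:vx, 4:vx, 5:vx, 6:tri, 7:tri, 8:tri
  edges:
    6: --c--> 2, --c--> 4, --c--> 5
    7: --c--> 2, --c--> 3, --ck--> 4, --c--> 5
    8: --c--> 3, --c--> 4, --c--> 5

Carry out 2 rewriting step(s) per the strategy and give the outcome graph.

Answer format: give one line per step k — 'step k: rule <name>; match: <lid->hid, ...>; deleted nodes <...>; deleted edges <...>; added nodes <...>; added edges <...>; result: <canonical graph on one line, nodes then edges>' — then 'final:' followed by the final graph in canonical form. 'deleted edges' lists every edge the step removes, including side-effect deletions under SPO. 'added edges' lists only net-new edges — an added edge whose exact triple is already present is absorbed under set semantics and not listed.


step 1: rule r1; match: 0->6, 1->2, 2->4, 3->5; deleted nodes 6; deleted edges (6,2,c); (6,4,c); (6,5,c); added nodes 9, 10, 11, 12, 13, 14, 15; added edges (12,2,c); (12,9,c); (12,11,c); (13,4,c); (13,9,c); (13,10,c); (14,5,c); (14,10,c); (14,11,c); (15,9,c); (15,10,c); (15,11,c); result: nodes: 2:vx, 3:vx, 4:vx, 5:vx, 7:tri, 8:tri, 9:vx, 10:vx, 11:vx, 12:tri, 13:tri, 14:tri, 15:tri edges: (7,2,c); (7,3,c); (7,4,ck); (7,5,c); (8,3,c); (8,4,c); (8,5,c); (12,2,c); (12,9,c); (12,11,c); (13,4,c); (13,9,c); (13,10,c); (14,5,c); (14,10,c); (14,11,c); (15,9,c); (15,10,c); (15,11,c)
step 2: rule r1; match: 0->7, 1->2, 2->3, 3->5; deleted nodes 7; deleted edges (7,2,c); (7,3,c); (7,4,ck); (7,5,c); added nodes 16, 17, 18, 19, 20, 21, 22; added edges (19,2,c); (19,16,c); (19,18,c); (20,3,c); (20,16,c); (20,17,c); (21,5,c); (21,17,c); (21,18,c); (22,16,c); (22,17,c); (22,18,c); result: nodes: 2:vx, 3:vx, 4:vx, 5:vx, 8:tri, 9:vx, 10:vx, 11:vx, 12:tri, 13:tri, 14:tri, 15:tri, 16:vx, 17:vx, 18:vx, 19:tri, 20:tri, 21:tri, 22:tri edges: (8,3,c); (8,4,c); (8,5,c); (12,2,c); (12,9,c); (12,11,c); (13,4,c); (13,9,c); (13,10,c); (14,5,c); (14,10,c); (14,11,c); (15,9,c); (15,10,c); (15,11,c); (19,2,c); (19,16,c); (19,18,c); (20,3,c); (20,16,c); (20,17,c); (21,5,c); (21,17,c); (21,18,c); (22,16,c); (22,17,c); (22,18,c)
final:
nodes: 2:vx, 3:vx, 4:vx, 5:vx, 8:tri, 9:vx, 10:vx, 11:vx, 12:tri, 13:tri, 14:tri, 15:tri, 16:vx, 17:vx, 18:vx, 19:tri, 20:tri, 21:tri, 22:tri
edges: (8,3,c); (8,4,c); (8,5,c); (12,2,c); (12,9,c); (12,11,c); (13,4,c); (13,9,c); (13,10,c); (14,5,c); (14,10,c); (14,11,c); (15,9,c); (15,10,c); (15,11,c); (19,2,c); (19,16,c); (19,18,c); (20,3,c); (20,16,c); (20,17,c); (21,5,c); (21,17,c); (21,18,c); (22,16,c); (22,17,c); (22,18,c)


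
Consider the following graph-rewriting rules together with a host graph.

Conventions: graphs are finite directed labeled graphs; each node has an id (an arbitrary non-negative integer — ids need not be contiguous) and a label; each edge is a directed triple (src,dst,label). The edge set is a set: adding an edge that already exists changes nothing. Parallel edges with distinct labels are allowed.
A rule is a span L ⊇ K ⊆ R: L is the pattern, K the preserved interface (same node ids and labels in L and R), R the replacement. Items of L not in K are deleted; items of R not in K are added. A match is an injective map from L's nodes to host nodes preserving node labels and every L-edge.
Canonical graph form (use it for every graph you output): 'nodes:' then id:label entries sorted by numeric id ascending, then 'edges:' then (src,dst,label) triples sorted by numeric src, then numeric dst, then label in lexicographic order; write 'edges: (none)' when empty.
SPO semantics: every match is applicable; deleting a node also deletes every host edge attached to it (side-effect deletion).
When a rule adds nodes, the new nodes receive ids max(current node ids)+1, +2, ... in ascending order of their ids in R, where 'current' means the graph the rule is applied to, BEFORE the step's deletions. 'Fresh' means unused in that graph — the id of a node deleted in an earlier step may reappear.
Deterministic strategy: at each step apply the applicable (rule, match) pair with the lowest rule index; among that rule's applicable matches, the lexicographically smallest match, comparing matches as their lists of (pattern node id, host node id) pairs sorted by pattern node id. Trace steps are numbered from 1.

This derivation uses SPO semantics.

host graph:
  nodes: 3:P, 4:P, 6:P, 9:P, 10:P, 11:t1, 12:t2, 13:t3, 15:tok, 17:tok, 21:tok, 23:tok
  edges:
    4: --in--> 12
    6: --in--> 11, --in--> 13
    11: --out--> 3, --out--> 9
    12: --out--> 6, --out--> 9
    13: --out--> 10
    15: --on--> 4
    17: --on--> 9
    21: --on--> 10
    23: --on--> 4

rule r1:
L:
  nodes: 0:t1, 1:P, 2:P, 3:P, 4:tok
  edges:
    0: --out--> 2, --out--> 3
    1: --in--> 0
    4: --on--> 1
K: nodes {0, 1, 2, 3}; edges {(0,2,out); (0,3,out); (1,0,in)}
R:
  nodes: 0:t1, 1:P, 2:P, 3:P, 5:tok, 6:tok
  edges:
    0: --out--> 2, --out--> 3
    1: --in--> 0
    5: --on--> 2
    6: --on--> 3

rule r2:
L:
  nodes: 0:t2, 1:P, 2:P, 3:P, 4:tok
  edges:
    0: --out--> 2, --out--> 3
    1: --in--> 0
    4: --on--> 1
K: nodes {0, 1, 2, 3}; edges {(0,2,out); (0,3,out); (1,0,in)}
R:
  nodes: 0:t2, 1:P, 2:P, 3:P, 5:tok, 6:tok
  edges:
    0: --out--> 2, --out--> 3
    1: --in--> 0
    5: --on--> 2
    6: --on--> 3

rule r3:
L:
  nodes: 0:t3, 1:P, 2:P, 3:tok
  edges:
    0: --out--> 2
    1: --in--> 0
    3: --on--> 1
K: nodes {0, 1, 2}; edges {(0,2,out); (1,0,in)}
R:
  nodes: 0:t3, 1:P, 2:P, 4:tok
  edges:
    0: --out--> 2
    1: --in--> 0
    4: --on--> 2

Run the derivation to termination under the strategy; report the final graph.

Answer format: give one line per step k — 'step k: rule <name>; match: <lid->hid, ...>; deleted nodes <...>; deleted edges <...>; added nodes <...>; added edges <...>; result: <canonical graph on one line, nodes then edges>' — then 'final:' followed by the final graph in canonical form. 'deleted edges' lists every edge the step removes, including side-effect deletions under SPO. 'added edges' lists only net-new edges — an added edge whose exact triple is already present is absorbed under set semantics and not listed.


step 1: rule r2; match: 0->12, 1->4, 2->6, 3->9, 4->15; deleted nodes 15; deleted edges (15,4,on); added nodes 24, 25; added edges (24,6,on); (25,9,on); result: nodes: 3:P, 4:P, 6:P, 9:P, 10:P, 11:t1, 12:t2, 13:t3, 17:tok, 21:tok, 23:tok, 24:tok, 25:tok edges: (4,12,in); (6,11,in); (6,13,in); (11,3,out); (11,9,out); (12,6,out); (12,9,out); (13,10,out); (17,9,on); (21,10,on); (23,4,on); (24,6,on); (25,9,on)
step 2: rule r1; match: 0->11, 1->6, 2->3, 3->9, 4->24; deleted nodes 24; deleted edges (24,6,on); added nodes 26, 27; added edges (26,3,on); (27,9,on); result: nodes: 3:P, 4:P, 6:P, 9:P, 10:P, 11:t1, 12:t2, 13:t3, 17:tok, 21:tok, 23:tok, 25:tok, 26:tok, 27:tok edges: (4,12,in); (6,11,in); (6,13,in); (11,3,out); (11,9,out); (12,6,out); (12,9,out); (13,10,out); (17,9,on); (21,10,on); (23,4,on); (25,9,on); (26,3,on); (27,9,on)
step 3: rule r2; match: 0->12, 1->4, 2->6, 3->9, 4->23; deleted nodes 23; deleted edges (23,4,on); added nodes 28, 29; added edges (28,6,on); (29,9,on); result: nodes: 3:P, 4:P, 6:P, 9:P, 10:P, 11:t1, 12:t2, 13:t3, 17:tok, 21:tok, 25:tok, 26:tok, 27:tok, 28:tok, 29:tok edges: (4,12,in); (6,11,in); (6,13,in); (11,3,out); (11,9,out); (12,6,out); (12,9,out); (13,10,out); (17,9,on); (21,10,on); (25,9,on); (26,3,on); (27,9,on); (28,6,on); (29,9,on)
step 4: rule r1; match: 0->11, 1->6, 2->3, 3->9, 4->28; deleted nodes 28; deleted edges (28,6,on); added nodes 30, 31; added edges (30,3,on); (31,9,on); result: nodes: 3:P, 4:P, 6:P, 9:P, 10:P, 11:t1, 12:t2, 13:t3, 17:tok, 21:tok, 25:tok, 26:tok, 27:tok, 29:tok, 30:tok, 31:tok edges: (4,12,in); (6,11,in); (6,13,in); (11,3,out); (11,9,out); (12,6,out); (12,9,out); (13,10,out); (17,9,on); (21,10,on); (25,9,on); (26,3,on); (27,9,on); (29,9,on); (30,3,on); (31,9,on)
final:
nodes: 3:P, 4:P, 6:P, 9:P, 10:P, 11:t1, 12:t2, 13:t3, 17:tok, 21:tok, 25:tok, 26:tok, 27:tok, 29:tok, 30:tok, 31:tok
edges: (4,12,in); (6,11,in); (6,13,in); (11,3,out); (11,9,out); (12,6,out); (12,9,out); (13,10,out); (17,9,on); (21,10,on); (25,9,on); (26,3,on); (27,9,on); (29,9,on); (30,3,on); (31,9,on)
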